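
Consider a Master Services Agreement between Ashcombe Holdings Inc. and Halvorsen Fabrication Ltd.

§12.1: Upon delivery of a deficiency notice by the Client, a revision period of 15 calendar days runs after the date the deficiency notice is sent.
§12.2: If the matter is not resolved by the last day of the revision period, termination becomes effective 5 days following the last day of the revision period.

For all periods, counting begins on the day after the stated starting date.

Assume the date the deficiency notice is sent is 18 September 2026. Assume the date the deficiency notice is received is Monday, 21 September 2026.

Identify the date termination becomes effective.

The last day of the revision period: 18 September 2026 + 15 days = 3 October 2026.
The date termination becomes effective: 3 October 2026 + 5 days = 8 October 2026.

8 October 2026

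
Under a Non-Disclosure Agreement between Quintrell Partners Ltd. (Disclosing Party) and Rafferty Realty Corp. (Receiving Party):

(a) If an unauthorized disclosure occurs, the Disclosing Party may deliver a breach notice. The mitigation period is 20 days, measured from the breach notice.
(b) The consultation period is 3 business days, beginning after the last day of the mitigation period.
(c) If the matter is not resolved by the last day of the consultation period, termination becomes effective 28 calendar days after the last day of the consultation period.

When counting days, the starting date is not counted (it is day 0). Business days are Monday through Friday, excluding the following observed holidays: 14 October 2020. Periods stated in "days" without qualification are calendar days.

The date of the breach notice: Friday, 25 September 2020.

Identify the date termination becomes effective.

The last day of the mitigation period: 20 calendar days after 25 September 2020 is 15 October 2020.
The last day of the consultation period: counting 3 business days from Thursday, 15 October 2020 (Oct 16, Oct 19, Oct 20, skipping weekends) reaches Tuesday, 20 October 2020.
Adding 28 calendar days to 20 October 2020 gives 17 November 2020, which is the date termination becomes effective.

17 November 2020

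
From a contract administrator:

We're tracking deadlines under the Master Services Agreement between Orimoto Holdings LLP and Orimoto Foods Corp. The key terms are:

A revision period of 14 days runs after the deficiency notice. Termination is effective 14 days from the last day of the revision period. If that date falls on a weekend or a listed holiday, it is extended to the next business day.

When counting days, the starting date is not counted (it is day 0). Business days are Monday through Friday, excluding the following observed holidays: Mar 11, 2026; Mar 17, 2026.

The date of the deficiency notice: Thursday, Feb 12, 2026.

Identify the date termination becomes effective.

Mar 12, 2026

The last day of the revision period: 14 calendar days after Feb 12, 2026 is Feb 26, 2026.
The date termination becomes effective: Feb 26, 2026 + 14 days = Mar 12, 2026. Mar 12, 2026 is a Thursday and is not a listed holiday, so no roll-forward applies.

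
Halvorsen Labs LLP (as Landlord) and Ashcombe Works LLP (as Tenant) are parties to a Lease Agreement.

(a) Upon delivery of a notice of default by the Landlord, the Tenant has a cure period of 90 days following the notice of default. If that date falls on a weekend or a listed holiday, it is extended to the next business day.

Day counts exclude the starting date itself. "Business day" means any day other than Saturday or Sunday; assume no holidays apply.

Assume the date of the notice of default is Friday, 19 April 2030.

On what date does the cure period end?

18 July 2030

Adding 90 calendar days to 19 April 2030 gives 18 July 2030, which is the last day of the cure period. 18 July 2030 is a Thursday, so no roll-forward applies.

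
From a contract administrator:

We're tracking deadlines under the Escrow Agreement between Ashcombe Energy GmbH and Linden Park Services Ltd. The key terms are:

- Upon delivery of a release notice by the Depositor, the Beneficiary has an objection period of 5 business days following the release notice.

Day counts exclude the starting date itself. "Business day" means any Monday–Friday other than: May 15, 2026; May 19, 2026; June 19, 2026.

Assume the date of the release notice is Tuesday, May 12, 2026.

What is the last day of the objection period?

From Tuesday, May 12, 2026, 5 business days (May 13, May 14, May 18, May 20, May 21, skipping weekends and the listed holidays on May 15, May 19) brings us to Thursday, May 21, 2026, which is the last day of the objection period.

May 21, 2026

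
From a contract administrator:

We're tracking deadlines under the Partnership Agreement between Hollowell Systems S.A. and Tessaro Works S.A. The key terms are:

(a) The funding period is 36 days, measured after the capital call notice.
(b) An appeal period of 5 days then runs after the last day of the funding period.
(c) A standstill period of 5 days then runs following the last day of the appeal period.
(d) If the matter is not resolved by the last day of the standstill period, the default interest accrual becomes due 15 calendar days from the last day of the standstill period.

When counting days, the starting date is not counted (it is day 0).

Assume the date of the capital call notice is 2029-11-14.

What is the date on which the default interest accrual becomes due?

2030-01-14

The last day of the funding period: 2029-11-14 + 36 days = 2029-12-20.
The last day of the appeal period: 2029-12-20 + 5 days = 2029-12-25.
The last day of the standstill period: 5 calendar days after 2029-12-25 is 2029-12-30.
Adding 15 calendar days to 2029-12-30 gives 2030-01-14, which is the date on which the default interest accrual becomes due.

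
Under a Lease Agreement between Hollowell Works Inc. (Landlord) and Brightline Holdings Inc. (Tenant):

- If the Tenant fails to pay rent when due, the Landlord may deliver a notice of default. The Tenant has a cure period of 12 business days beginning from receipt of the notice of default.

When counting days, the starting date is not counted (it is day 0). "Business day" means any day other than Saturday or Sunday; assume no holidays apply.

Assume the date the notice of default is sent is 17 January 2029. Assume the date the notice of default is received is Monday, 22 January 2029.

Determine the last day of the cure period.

7 February 2029

The last day of the cure period: counting 12 business days from Monday, 22 January 2029 (Jan 23, Jan 24, Jan 25, Jan 26, …, Feb 5, Feb 6, Feb 7, skipping weekends) reaches Wednesday, 7 February 2029.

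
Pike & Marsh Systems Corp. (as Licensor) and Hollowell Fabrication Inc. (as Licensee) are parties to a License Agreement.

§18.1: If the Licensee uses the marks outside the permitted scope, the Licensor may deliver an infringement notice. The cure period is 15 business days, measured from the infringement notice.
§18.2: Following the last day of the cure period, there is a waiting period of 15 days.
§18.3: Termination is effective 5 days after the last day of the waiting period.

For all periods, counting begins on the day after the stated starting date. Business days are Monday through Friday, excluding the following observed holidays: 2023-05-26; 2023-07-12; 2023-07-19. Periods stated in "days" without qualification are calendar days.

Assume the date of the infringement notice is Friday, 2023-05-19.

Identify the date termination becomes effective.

2023-07-02

From Friday, 2023-05-19, 15 business days (May 22, May 23, May 24, May 25, …, Jun 8, Jun 9, Jun 12, skipping weekends and the listed holiday on May 26) brings us to Monday, 2023-06-12, which is the last day of the cure period.
The last day of the waiting period: 2023-06-12 + 15 days = 2023-06-27.
Adding 5 calendar days to 2023-06-27 gives 2023-07-02, which is the date termination becomes effective.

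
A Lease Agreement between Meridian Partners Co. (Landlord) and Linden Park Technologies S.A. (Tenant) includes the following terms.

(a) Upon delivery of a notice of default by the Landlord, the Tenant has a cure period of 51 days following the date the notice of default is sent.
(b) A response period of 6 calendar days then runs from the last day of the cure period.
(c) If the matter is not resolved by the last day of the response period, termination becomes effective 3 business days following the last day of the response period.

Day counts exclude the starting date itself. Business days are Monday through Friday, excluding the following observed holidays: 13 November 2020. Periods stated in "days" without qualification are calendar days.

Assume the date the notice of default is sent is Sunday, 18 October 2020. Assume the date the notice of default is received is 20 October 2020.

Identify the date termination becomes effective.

17 December 2020

Adding 51 calendar days to 18 October 2020 gives 8 December 2020, which is the last day of the cure period.
The last day of the response period: 8 December 2020 + 6 days = 14 December 2020.
The date termination becomes effective: counting 3 business days from Monday, 14 December 2020 (Dec 15, Dec 16, Dec 17, skipping weekends) reaches Thursday, 17 December 2020.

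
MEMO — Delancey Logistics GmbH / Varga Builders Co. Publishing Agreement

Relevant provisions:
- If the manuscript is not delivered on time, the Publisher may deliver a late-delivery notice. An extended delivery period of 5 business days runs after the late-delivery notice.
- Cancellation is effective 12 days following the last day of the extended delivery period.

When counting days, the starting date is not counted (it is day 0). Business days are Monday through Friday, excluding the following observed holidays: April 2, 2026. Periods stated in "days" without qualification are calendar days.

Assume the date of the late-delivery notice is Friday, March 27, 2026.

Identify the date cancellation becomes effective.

The last day of the extended delivery period: 5 business days after Friday, March 27, 2026, skipping weekends and the listed holiday on Apr 2 — Mar 30, Mar 31, Apr 1, Apr 3, Apr 6 — lands on Monday, April 6, 2026.
The date cancellation becomes effective: April 6, 2026 + 12 days = April 18, 2026.

April 18, 2026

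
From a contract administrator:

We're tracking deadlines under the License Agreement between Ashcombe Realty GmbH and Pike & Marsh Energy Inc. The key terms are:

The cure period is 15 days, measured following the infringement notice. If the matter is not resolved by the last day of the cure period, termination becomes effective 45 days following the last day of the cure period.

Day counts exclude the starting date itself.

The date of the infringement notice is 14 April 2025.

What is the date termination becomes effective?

The last day of the cure period: 15 calendar days after 14 April 2025 is 29 April 2025.
The date termination becomes effective: 29 April 2025 + 45 days = 13 June 2025.

13 June 2025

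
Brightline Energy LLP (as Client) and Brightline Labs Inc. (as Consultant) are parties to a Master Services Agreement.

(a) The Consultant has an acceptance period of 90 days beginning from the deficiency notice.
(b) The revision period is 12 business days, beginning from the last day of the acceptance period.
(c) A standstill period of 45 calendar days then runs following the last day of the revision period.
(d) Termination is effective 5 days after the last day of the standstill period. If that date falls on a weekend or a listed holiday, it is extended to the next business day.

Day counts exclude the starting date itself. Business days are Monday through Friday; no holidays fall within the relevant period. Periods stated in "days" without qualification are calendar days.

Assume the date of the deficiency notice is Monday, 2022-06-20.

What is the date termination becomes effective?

Adding 90 calendar days to 2022-06-20 gives 2022-09-18, which is the last day of the acceptance period.
From Sunday, 2022-09-18, 12 business days (Sep 19, Sep 20, Sep 21, Sep 22, …, Sep 30, Oct 3, Oct 4, skipping weekends) brings us to Tuesday, 2022-10-04, which is the last day of the revision period.
The last day of the standstill period: 2022-10-04 + 45 days = 2022-11-18.
The date termination becomes effective: 2022-11-18 + 5 days = 2022-11-23. 2022-11-23 is a Wednesday, so no roll-forward applies.

2022-11-23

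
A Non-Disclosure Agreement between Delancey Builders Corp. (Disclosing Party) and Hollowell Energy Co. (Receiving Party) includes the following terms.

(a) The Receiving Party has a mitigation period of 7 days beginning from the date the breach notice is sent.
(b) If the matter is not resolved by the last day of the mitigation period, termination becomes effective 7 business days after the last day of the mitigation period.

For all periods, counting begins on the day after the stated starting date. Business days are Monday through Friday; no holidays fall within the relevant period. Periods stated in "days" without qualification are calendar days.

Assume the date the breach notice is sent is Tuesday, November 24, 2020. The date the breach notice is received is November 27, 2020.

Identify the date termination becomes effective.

December 10, 2020

The last day of the mitigation period: November 24, 2020 + 7 days = December 1, 2020.
The date termination becomes effective: counting 7 business days from Tuesday, December 1, 2020 (Dec 2, Dec 3, Dec 4, Dec 7, Dec 8, Dec 9, Dec 10, skipping weekends) reaches Thursday, December 10, 2020.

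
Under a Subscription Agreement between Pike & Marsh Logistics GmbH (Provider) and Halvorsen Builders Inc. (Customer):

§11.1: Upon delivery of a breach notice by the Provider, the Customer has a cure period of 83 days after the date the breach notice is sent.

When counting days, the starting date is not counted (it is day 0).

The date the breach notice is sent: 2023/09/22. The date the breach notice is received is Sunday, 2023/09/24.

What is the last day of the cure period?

Adding 83 calendar days to 2023/09/22 gives 2023/12/14, which is the last day of the cure period.

2023/12/14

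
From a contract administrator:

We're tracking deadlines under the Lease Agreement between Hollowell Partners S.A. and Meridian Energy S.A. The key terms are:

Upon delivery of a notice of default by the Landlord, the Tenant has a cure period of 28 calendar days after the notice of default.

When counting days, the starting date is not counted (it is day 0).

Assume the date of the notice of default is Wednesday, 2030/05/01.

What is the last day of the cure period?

2030/05/29

The last day of the cure period: 28 calendar days after 2030/05/01 is 2030/05/29.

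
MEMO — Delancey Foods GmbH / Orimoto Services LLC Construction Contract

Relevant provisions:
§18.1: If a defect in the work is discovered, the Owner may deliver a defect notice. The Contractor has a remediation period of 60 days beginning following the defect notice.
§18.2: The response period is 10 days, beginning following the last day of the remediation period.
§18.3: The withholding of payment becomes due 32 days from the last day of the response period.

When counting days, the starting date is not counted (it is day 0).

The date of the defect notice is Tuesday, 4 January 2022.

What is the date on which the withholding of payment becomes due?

The last day of the remediation period: 4 January 2022 + 60 days = 5 March 2022.
The last day of the response period: 5 March 2022 + 10 days = 15 March 2022.
Adding 32 calendar days to 15 March 2022 gives 16 April 2022, which is the date on which the withholding of payment becomes due.

16 April 2022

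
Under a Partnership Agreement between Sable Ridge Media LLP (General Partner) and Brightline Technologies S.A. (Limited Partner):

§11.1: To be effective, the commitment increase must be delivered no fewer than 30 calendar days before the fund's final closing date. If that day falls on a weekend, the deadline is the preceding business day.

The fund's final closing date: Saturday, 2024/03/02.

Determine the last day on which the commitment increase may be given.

2024/02/01

Counting back 30 calendar days from 2024/03/02 gives 2024/02/01. That is a Thursday, so no adjustment is needed.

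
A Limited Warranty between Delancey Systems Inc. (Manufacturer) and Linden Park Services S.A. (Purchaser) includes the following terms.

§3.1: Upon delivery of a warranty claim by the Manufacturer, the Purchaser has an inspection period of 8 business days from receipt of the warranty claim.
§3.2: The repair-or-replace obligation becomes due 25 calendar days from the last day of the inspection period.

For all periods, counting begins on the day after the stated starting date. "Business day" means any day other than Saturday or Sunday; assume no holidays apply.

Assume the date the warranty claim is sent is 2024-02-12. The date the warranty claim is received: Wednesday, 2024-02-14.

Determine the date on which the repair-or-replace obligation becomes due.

From Wednesday, 2024-02-14, 8 business days (Feb 15, Feb 16, Feb 19, Feb 20, Feb 21, Feb 22, Feb 23, Feb 26, skipping weekends) brings us to Monday, 2024-02-26, which is the last day of the inspection period.
The date on which the repair-or-replace obligation becomes due: 2024-02-26 + 25 days = 2024-03-22.

2024-03-22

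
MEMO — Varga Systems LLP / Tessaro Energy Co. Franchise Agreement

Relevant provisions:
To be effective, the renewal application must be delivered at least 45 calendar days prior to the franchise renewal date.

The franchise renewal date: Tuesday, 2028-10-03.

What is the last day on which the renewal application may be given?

2028-10-03 minus 45 days is 2028-08-19.

2028-08-19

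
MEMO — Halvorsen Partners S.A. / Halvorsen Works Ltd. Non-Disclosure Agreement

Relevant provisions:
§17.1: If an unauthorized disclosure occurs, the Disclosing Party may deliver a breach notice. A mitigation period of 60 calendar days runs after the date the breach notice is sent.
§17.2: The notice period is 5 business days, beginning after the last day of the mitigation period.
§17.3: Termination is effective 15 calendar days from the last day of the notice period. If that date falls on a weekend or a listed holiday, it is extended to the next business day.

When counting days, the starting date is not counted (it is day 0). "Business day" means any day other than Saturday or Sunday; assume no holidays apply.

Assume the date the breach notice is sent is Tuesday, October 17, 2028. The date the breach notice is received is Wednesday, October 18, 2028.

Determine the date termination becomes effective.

Adding 60 calendar days to October 17, 2028 gives December 16, 2028, which is the last day of the mitigation period.
The last day of the notice period: counting 5 business days from Saturday, December 16, 2028 (Dec 18, Dec 19, Dec 20, Dec 21, Dec 22, skipping weekends) reaches Friday, December 22, 2028.
The date termination becomes effective: December 22, 2028 + 15 days = January 6, 2029. That falls on a Saturday, so it rolls to the next business day, Monday, January 8, 2029.

January 8, 2029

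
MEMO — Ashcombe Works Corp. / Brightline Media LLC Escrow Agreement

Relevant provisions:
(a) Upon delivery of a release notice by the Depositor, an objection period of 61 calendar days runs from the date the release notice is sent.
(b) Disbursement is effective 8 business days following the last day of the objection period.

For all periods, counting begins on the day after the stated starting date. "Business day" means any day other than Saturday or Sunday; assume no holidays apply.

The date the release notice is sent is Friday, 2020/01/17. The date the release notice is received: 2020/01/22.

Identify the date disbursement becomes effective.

Adding 61 calendar days to 2020/01/17 gives 2020/03/18, which is the last day of the objection period.
The date disbursement becomes effective: counting 8 business days from Wednesday, 2020/03/18 (Mar 19, Mar 20, Mar 23, Mar 24, Mar 25, Mar 26, Mar 27, Mar 30, skipping weekends) reaches Monday, 2020/03/30.

2020/03/30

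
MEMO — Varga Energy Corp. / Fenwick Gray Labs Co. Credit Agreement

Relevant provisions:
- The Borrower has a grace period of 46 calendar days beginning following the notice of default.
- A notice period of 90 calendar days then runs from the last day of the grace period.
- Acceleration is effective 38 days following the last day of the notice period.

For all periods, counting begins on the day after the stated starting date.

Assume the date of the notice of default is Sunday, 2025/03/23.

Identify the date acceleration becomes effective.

2025/09/13

Adding 46 calendar days to 2025/03/23 gives 2025/05/08, which is the last day of the grace period.
The last day of the notice period: 2025/05/08 + 90 days = 2025/08/06.
The date acceleration becomes effective: 2025/08/06 + 38 days = 2025/09/13.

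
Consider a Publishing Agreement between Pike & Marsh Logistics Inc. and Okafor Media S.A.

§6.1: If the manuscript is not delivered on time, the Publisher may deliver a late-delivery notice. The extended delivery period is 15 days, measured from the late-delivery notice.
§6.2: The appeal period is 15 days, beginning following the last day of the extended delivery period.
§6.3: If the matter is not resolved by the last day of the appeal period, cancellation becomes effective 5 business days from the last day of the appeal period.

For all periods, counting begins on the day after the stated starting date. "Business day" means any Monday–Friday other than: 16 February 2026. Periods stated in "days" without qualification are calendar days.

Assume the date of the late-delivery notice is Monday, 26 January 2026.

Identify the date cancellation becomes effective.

The last day of the extended delivery period: 15 calendar days after 26 January 2026 is 10 February 2026.
The last day of the appeal period: 10 February 2026 + 15 days = 25 February 2026.
The date cancellation becomes effective: counting 5 business days from Wednesday, 25 February 2026 (Feb 26, Feb 27, Mar 2, Mar 3, Mar 4, skipping weekends) reaches Wednesday, 4 March 2026.

4 March 2026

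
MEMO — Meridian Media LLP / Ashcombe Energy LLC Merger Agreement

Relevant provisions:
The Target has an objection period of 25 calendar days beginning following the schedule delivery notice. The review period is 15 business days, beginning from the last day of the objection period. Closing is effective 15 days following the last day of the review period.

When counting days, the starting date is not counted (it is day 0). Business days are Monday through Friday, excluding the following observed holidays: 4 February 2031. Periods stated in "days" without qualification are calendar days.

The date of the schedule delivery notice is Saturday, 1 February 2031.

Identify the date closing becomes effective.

3 April 2031

The last day of the objection period: 1 February 2031 + 25 days = 26 February 2031.
The last day of the review period: 15 business days after Wednesday, 26 February 2031, skipping weekends — Feb 27, Feb 28, Mar 3, Mar 4, …, Mar 17, Mar 18, Mar 19 — lands on Wednesday, 19 March 2031.
The date closing becomes effective: 19 March 2031 + 15 days = 3 April 2031.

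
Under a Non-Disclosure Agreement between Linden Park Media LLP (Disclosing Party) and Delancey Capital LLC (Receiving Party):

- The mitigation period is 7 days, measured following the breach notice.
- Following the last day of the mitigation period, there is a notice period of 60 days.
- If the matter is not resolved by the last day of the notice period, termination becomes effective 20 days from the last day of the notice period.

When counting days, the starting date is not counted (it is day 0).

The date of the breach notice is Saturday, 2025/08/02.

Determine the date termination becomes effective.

2025/10/28

The last day of the mitigation period: 2025/08/02 + 7 days = 2025/08/09.
The last day of the notice period: 2025/08/09 + 60 days = 2025/10/08.
Adding 20 calendar days to 2025/10/08 gives 2025/10/28, which is the date termination becomes effective.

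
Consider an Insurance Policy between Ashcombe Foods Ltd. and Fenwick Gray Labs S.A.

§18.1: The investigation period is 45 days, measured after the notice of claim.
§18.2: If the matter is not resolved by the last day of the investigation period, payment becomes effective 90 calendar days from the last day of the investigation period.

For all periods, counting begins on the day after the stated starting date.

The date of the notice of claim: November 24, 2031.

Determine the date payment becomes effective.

Adding 45 calendar days to November 24, 2031 gives January 8, 2032, which is the last day of the investigation period.
The date payment becomes effective: 90 calendar days after January 8, 2032 is April 7, 2032.

April 7, 2032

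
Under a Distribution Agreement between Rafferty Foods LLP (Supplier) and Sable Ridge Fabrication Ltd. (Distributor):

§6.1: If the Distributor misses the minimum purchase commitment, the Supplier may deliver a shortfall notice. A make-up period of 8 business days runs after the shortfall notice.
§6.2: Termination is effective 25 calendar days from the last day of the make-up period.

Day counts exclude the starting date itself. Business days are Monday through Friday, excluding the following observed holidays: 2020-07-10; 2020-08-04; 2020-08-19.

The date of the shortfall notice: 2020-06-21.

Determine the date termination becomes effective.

The last day of the make-up period: counting 8 business days from Sunday, 2020-06-21 (Jun 22, Jun 23, Jun 24, Jun 25, Jun 26, Jun 29, Jun 30, Jul 1, skipping weekends) reaches Wednesday, 2020-07-01.
The date termination becomes effective: 2020-07-01 + 25 days = 2020-07-26.

2020-07-26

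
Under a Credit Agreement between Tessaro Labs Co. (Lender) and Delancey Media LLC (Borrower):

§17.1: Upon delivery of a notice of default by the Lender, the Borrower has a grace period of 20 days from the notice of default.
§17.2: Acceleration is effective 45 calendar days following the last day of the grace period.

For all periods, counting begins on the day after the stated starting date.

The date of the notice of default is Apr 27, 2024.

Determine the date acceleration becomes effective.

Jul 1, 2024

Adding 20 calendar days to Apr 27, 2024 gives May 17, 2024, which is the last day of the grace period.
The date acceleration becomes effective: May 17, 2024 + 45 days = Jul 1, 2024.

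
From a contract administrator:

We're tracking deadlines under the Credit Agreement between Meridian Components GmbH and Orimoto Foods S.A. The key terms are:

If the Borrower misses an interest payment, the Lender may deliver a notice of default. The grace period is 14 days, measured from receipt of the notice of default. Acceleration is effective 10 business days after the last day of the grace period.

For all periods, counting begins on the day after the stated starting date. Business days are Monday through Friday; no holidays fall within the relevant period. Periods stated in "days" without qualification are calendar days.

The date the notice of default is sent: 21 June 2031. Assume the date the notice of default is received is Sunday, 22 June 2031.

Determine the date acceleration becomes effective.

The last day of the grace period: 14 calendar days after 22 June 2031 is 6 July 2031.
The date acceleration becomes effective: counting 10 business days from Sunday, 6 July 2031 (Jul 7, Jul 8, Jul 9, Jul 10, Jul 11, Jul 14, Jul 15, Jul 16, Jul 17, Jul 18, skipping weekends) reaches Friday, 18 July 2031.

18 July 2031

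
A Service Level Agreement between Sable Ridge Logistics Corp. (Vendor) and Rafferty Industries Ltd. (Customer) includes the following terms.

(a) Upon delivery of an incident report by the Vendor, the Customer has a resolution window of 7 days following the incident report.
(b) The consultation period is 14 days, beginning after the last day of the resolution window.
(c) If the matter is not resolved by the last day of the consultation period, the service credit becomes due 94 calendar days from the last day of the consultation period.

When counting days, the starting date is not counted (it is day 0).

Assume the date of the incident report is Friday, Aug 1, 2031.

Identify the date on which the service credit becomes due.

Nov 24, 2031

The last day of the resolution window: 7 calendar days after Aug 1, 2031 is Aug 8, 2031.
The last day of the consultation period: Aug 8, 2031 + 14 days = Aug 22, 2031.
The date on which the service credit becomes due: 94 calendar days after Aug 22, 2031 is Nov 24, 2031.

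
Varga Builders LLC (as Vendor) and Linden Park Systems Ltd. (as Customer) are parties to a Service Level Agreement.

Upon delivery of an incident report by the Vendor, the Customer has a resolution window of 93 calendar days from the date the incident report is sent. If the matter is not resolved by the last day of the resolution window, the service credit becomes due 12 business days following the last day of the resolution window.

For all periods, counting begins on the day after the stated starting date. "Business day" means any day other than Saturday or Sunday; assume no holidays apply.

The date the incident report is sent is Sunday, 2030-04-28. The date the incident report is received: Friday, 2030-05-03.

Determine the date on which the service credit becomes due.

Adding 93 calendar days to 2030-04-28 gives 2030-07-30, which is the last day of the resolution window.
The date on which the service credit becomes due: 12 business days after Tuesday, 2030-07-30, skipping weekends — Jul 31, Aug 1, Aug 2, Aug 5, …, Aug 13, Aug 14, Aug 15 — lands on Thursday, 2030-08-15.

2030-08-15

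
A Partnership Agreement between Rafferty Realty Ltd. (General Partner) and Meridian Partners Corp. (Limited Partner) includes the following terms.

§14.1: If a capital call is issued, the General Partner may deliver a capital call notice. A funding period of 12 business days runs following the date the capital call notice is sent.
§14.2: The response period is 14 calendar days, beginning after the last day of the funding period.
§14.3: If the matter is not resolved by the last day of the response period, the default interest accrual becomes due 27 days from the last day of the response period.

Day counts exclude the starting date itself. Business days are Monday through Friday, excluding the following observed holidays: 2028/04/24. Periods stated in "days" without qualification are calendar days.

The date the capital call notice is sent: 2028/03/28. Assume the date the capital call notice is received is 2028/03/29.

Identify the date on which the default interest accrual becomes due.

2028/05/24

The last day of the funding period: counting 12 business days from Tuesday, 2028/03/28 (Mar 29, Mar 30, Mar 31, Apr 3, …, Apr 11, Apr 12, Apr 13, skipping weekends) reaches Thursday, 2028/04/13.
The last day of the response period: 14 calendar days after 2028/04/13 is 2028/04/27.
Adding 27 calendar days to 2028/04/27 gives 2028/05/24, which is the date on which the default interest accrual becomes due.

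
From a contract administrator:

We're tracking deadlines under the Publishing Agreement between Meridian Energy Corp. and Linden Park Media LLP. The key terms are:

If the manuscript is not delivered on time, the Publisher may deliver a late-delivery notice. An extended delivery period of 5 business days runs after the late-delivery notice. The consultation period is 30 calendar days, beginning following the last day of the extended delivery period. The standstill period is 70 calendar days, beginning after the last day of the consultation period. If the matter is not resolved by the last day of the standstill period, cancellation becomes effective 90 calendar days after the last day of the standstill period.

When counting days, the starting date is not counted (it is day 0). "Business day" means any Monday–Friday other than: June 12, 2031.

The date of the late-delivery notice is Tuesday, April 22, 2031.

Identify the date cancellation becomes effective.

November 5, 2031

The last day of the extended delivery period: 5 business days after Tuesday, April 22, 2031, skipping weekends — Apr 23, Apr 24, Apr 25, Apr 28, Apr 29 — lands on Tuesday, April 29, 2031.
The last day of the consultation period: 30 calendar days after April 29, 2031 is May 29, 2031.
The last day of the standstill period: May 29, 2031 + 70 days = August 7, 2031.
The date cancellation becomes effective: August 7, 2031 + 90 days = November 5, 2031.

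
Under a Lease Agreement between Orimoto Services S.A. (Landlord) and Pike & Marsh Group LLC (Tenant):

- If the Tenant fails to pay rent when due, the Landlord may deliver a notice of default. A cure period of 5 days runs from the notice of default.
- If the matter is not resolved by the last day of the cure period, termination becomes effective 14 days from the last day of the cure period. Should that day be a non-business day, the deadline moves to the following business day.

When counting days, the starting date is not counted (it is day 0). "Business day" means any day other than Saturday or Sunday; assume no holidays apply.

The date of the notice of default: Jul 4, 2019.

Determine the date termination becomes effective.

Adding 5 calendar days to Jul 4, 2019 gives Jul 9, 2019, which is the last day of the cure period.
The date termination becomes effective: 14 calendar days after Jul 9, 2019 is Jul 23, 2019. Jul 23, 2019 is a Tuesday, so no roll-forward applies.

Jul 23, 2019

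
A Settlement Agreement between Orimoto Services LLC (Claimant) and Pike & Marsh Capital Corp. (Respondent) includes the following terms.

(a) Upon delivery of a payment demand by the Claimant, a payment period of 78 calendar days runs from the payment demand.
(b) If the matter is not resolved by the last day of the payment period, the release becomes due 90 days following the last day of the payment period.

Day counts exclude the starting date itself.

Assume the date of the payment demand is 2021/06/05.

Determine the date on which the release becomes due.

Adding 78 calendar days to 2021/06/05 gives 2021/08/22, which is the last day of the payment period.
Adding 90 calendar days to 2021/08/22 gives 2021/11/20, which is the date on which the release becomes due.

2021/11/20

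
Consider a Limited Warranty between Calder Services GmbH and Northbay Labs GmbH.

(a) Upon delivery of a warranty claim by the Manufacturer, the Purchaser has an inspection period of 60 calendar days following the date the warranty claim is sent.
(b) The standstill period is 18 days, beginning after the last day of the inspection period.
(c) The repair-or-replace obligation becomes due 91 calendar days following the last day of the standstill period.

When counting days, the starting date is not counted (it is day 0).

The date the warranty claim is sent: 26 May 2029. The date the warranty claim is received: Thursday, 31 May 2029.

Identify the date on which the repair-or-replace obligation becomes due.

Adding 60 calendar days to 26 May 2029 gives 25 July 2029, which is the last day of the inspection period.
The last day of the standstill period: 25 July 2029 + 18 days = 12 August 2029.
The date on which the repair-or-replace obligation becomes due: 91 calendar days after 12 August 2029 is 11 November 2029.

11 November 2029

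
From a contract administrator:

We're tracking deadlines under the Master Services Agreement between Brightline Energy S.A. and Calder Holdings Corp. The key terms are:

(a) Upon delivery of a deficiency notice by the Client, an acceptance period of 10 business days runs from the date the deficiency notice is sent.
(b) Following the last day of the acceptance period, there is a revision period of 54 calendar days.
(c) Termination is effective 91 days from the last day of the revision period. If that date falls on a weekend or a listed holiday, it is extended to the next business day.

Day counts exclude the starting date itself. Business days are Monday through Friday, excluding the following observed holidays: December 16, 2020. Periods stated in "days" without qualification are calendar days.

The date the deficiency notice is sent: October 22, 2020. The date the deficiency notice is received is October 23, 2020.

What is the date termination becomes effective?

March 30, 2021

From Thursday, October 22, 2020, 10 business days (Oct 23, Oct 26, Oct 27, Oct 28, Oct 29, Oct 30, Nov 2, Nov 3, Nov 4, Nov 5, skipping weekends) brings us to Thursday, November 5, 2020, which is the last day of the acceptance period.
The last day of the revision period: November 5, 2020 + 54 days = December 29, 2020.
The date termination becomes effective: 91 calendar days after December 29, 2020 is March 30, 2021. March 30, 2021 is a Tuesday and is not a listed holiday, so no roll-forward applies.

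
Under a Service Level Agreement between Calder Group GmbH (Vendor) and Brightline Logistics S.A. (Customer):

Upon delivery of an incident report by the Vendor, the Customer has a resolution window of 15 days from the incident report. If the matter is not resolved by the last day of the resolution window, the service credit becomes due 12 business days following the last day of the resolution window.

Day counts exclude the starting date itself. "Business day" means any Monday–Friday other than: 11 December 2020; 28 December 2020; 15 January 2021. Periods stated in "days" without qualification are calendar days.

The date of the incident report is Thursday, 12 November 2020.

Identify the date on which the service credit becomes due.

16 December 2020

The last day of the resolution window: 15 calendar days after 12 November 2020 is 27 November 2020.
From Friday, 27 November 2020, 12 business days (Nov 30, Dec 1, Dec 2, Dec 3, …, Dec 14, Dec 15, Dec 16, skipping weekends and the listed holiday on Dec 11) brings us to Wednesday, 16 December 2020, which is the date on which the service credit becomes due.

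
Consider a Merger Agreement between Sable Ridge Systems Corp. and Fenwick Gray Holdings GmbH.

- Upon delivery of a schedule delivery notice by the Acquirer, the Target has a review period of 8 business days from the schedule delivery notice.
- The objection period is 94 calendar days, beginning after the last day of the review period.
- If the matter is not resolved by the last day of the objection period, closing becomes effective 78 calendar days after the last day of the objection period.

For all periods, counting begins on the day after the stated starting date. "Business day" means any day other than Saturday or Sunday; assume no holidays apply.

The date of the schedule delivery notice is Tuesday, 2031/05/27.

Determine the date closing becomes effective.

2031/11/25

The last day of the review period: counting 8 business days from Tuesday, 2031/05/27 (May 28, May 29, May 30, Jun 2, Jun 3, Jun 4, Jun 5, Jun 6, skipping weekends) reaches Friday, 2031/06/06.
The last day of the objection period: 94 calendar days after 2031/06/06 is 2031/09/08.
The date closing becomes effective: 78 calendar days after 2031/09/08 is 2031/11/25.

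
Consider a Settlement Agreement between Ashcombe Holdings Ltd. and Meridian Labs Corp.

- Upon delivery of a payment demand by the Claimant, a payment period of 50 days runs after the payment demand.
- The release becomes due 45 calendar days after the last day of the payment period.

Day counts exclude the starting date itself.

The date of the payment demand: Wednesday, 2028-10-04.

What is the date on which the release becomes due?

The last day of the payment period: 2028-10-04 + 50 days = 2028-11-23.
The date on which the release becomes due: 2028-11-23 + 45 days = 2029-01-07.

2029-01-07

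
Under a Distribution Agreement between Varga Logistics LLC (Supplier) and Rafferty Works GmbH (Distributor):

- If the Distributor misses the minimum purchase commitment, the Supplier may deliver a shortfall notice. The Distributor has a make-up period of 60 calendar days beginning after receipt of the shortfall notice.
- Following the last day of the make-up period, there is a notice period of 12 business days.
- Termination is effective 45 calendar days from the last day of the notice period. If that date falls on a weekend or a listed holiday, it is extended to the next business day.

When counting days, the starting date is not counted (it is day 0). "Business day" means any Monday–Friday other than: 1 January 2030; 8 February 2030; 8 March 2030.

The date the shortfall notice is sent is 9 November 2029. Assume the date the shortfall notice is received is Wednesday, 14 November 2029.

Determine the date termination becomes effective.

15 March 2030

The last day of the make-up period: 14 November 2029 + 60 days = 13 January 2030.
The last day of the notice period: counting 12 business days from Sunday, 13 January 2030 (Jan 14, Jan 15, Jan 16, Jan 17, …, Jan 25, Jan 28, Jan 29, skipping weekends) reaches Tuesday, 29 January 2030.
Adding 45 calendar days to 29 January 2030 gives 15 March 2030, which is the date termination becomes effective. 15 March 2030 is a Friday and is not a listed holiday, so no roll-forward applies.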